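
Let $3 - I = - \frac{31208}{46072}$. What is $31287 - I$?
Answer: $\frac{180160655}{5759} \approx 31283.0$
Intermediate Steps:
$I = \frac{21178}{5759}$ ($I = 3 - - \frac{31208}{46072} = 3 - \left(-31208\right) \frac{1}{46072} = 3 - - \frac{3901}{5759} = 3 + \frac{3901}{5759} = \frac{21178}{5759} \approx 3.6774$)
$31287 - I = 31287 - \frac{21178}{5759} = \frac{180160655}{5759}$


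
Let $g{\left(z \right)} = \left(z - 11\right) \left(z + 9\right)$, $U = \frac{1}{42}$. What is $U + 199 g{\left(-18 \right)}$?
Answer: $\frac{2181439}{42} \approx 51939.0$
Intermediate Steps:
$U = \frac{1}{42} \approx 0.02381$
$g{\left(z \right)} = \left(-11 + z\right) \left(9 + z\right)$
$U + 199 g{\left(-18 \right)} = \frac{1}{42} + 199 \left(-99 + \left(-18\right)^{2} - -36\right) = \frac{1}{42} + 199 \left(-99 + 324 + 36\right) = \frac{1}{42} + 199 \cdot 261 = \frac{1}{42} + 51939 = \frac{2181439}{42}$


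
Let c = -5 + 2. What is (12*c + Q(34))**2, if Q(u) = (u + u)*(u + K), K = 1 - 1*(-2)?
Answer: 6150400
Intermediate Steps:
c = -3
K = 3 (K = 1 + 2 = 3)
Q(u) = 2*u*(3 + u) (Q(u) = (u + u)*(u + 3) = (2*u)*(3 + u) = 2*u*(3 + u))
(12*c + Q(34))**2 = (12*(-3) + 2*34*(3 + 34))**2 = (-36 + 2*34*37)**2 = (-36 + 2516)**2 = 2480**2 = 6150400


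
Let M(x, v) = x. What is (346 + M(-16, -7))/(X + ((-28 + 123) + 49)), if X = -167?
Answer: -330/23 ≈ -14.348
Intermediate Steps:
(346 + M(-16, -7))/(X + ((-28 + 123) + 49)) = (346 - 16)/(-167 + ((-28 + 123) + 49)) = 330/(-167 + (95 + 49)) = 330/(-167 + 144) = 330/(-23) = 330*(-1/23) = -330/23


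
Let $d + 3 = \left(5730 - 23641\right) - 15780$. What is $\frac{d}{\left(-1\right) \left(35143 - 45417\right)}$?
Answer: $- \frac{16847}{5137} \approx -3.2795$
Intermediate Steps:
$d = -33694$ ($d = -3 + \left(\left(5730 - 23641\right) - 15780\right) = -3 - 33691 = -33694$)
$\frac{d}{\left(-1\right) \left(35143 - 45417\right)} = - \frac{33694}{\left(-1\right) \left(35143 - 45417\right)} = - \frac{33694}{\left(-1\right) \left(-10274\right)} = - \frac{33694}{10274} = \left(-33694\right) \frac{1}{10274} = - \frac{16847}{5137}$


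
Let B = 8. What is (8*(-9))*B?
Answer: -576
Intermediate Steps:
(8*(-9))*B = (8*(-9))*8 = -72*8 = -576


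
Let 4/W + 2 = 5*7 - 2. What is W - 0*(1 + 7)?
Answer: 4/31 ≈ 0.12903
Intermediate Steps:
W = 4/31 (W = 4/(-2 + (5*7 - 2)) = 4/(-2 + (35 - 2)) = 4/(-2 + 33) = 4/31 ≈ 0.12903)
W - 0*(1 + 7) = 4/31 - 0*(1 + 7) = 4/31 - 0*8 = 4/31 - 21*0 = 4/31 + 0 = 4/31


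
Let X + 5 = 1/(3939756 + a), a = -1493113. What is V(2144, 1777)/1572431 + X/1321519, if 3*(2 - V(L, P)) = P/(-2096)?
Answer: -74547901767874291/31968933337423465753776 ≈ -2.3319e-6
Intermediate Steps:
V(L, P) = 2 + P/6288 (V(L, P) = 2 - P/(3*(-2096)) = 2 - P*(-1)/(3*2096) = 2 - (-1)*P/6288 = 2 + P/6288)
X = -12233214/2446643 (X = -5 + 1/(3939756 - 1493113) = -5 + 1/2446643 = -12233214/2446643 ≈ -5.0000)
V(2144, 1777)/1572431 + X/1321519 = (2 + (1/6288)*1777)/1572431 - 12233214/2446643/1321519 = (2 + 1777/6288)*(1/1572431) - 12233214/2446643*1/1321519 = (14353/6288)*(1/1572431) - 12233214/3233285210717 = 14353/9887446128 - 12233214/3233285210717 = -74547901767874291/31968933337423465753776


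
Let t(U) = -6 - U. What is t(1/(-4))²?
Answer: 529/16 ≈ 33.063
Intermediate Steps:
t(1/(-4))² = (-6 - 1/(-4))² = (-6 - 1*(-¼))² = (-6 + ¼)² = (-23/4)² = 529/16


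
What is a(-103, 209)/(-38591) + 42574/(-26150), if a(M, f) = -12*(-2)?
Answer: -821800417/504577325 ≈ -1.6287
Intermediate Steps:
a(M, f) = 24
a(-103, 209)/(-38591) + 42574/(-26150) = 24/(-38591) + 42574/(-26150) = 24*(-1/38591) + 42574*(-1/26150) = -24/38591 - 21287/13075 = -821800417/504577325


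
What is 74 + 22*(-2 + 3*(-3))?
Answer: -168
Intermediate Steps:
74 + 22*(-2 + 3*(-3)) = 74 + 22*(-2 - 9) = 74 + 22*(-11) = 74 - 242 = -168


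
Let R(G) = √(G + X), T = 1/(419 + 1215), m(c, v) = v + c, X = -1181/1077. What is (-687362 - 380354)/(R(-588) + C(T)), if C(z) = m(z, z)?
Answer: -469746458922/211746534775 + 356344342562*I*√683310189/211746534775 ≈ -2.2184 + 43991.0*I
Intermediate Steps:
X = -1181/1077 (X = -1181*1/1077 = -1181/1077 ≈ -1.0966)
m(c, v) = c + v
T = 1/1634 ≈ 0.00061200
C(z) = 2*z (C(z) = z + z = 2*z)
R(G) = √(-1181/1077 + G) (R(G) = √(G - 1181/1077) = √(-1181/1077 + G))
(-687362 - 380354)/(R(-588) + C(T)) = (-687362 - 380354)/(√(-1271937 + 1159929*(-588))/1077 + 2*(1/1634)) = -1067716/(√(-1271937 - 682038252)/1077 + 1/817) = -1067716/(√(-683310189)/1077 + 1/817) = -1067716/((I*√683310189)/1077 + 1/817) = -1067716/(I*√683310189/1077 + 1/817) = -1067716/(1/817 + I*√683310189/1077)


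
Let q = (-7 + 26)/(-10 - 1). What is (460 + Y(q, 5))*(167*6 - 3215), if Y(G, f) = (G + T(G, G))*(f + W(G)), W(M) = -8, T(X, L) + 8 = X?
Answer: -12034294/11 ≈ -1.0940e+6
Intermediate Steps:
q = -19/11 (q = 19/(-11) = 19*(-1/11) = -19/11 ≈ -1.7273)
T(X, L) = -8 + X
Y(G, f) = (-8 + f)*(-8 + 2*G) (Y(G, f) = (G + (-8 + G))*(f - 8) = (-8 + 2*G)*(-8 + f) = (-8 + f)*(-8 + 2*G))
(460 + Y(q, 5))*(167*6 - 3215) = (460 + (64 - 16*(-19/11) - 19/11*5 + 5*(-8 - 19/11)))*(167*6 - 3215) = (460 + (64 + 304/11 - 95/11 + 5*(-107/11)))*(1002 - 3215) = (460 + (64 + 304/11 - 95/11 - 535/11))*(-2213) = (460 + 378/11)*(-2213) = (5438/11)*(-2213) = -12034294/11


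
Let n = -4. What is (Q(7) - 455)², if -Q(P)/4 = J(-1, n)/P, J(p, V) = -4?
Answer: 10042561/49 ≈ 2.0495e+5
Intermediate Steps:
Q(P) = 16/P (Q(P) = -(-16)/P = 16/P)
(Q(7) - 455)² = (16/7 - 455)² = (-3169/7)² = 10042561/49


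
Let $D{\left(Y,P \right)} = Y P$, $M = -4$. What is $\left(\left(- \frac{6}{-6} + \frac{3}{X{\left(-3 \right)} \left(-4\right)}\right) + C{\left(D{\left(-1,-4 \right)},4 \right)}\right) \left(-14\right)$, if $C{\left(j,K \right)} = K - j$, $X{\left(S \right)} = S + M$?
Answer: $- \frac{31}{2} \approx -15.5$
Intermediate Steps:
$X{\left(S \right)} = -4 + S$ ($X{\left(S \right)} = S - 4 = -4 + S$)
$D{\left(Y,P \right)} = P Y$
$\left(\left(- \frac{6}{-6} + \frac{3}{X{\left(-3 \right)} \left(-4\right)}\right) + C{\left(D{\left(-1,-4 \right)},4 \right)}\right) \left(-14\right) = \left(\left(- \frac{6}{-6} + \frac{3}{\left(-4 - 3\right) \left(-4\right)}\right) + \left(4 - \left(-4\right) \left(-1\right)\right)\right) \left(-14\right) = \left(\left(\left(-6\right) \left(- \frac{1}{6}\right) + \frac{3}{\left(-7\right) \left(-4\right)}\right) + \left(4 - 4\right)\right) \left(-14\right) = \left(\left(1 + \frac{3}{28}\right) + \left(4 - 4\right)\right) \left(-14\right) = \left(\left(1 + 3 \cdot \frac{1}{28}\right) + 0\right) \left(-14\right) = \left(\left(1 + \frac{3}{28}\right) + 0\right) \left(-14\right) = \left(\frac{31}{28} + 0\right) \left(-14\right) = \frac{31}{28} \left(-14\right) = - \frac{31}{2}$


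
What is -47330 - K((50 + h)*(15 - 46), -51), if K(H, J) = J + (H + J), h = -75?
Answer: -48003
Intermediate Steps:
K(H, J) = H + 2*J
-47330 - K((50 + h)*(15 - 46), -51) = -47330 - ((50 - 75)*(15 - 46) + 2*(-51)) = -47330 - (-25*(-31) - 102) = -47330 - (775 - 102) = -47330 - 1*673 = -47330 - 673 = -48003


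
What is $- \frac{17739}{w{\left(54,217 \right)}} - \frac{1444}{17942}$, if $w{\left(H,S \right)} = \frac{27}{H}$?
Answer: $- \frac{318273860}{8971} \approx -35478.0$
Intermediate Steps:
$- \frac{17739}{w{\left(54,217 \right)}} - \frac{1444}{17942} = - \frac{17739}{27 \cdot \frac{1}{54}} - \frac{1444}{17942} = - \frac{17739}{27 \cdot \frac{1}{54}} - \frac{722}{8971} = - 17739 \frac{1}{\frac{1}{2}} - \frac{722}{8971} = \left(-17739\right) 2 - \frac{722}{8971} = -35478 - \frac{722}{8971} = - \frac{318273860}{8971}$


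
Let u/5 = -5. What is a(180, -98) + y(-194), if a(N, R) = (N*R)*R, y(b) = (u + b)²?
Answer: 1776681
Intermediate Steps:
u = -25 (u = 5*(-5) = -25)
y(b) = (-25 + b)²
a(N, R) = N*R²
a(180, -98) + y(-194) = 180*(-98)² + (-25 - 194)² = 180*9604 + (-219)² = 1728720 + 47961 = 1776681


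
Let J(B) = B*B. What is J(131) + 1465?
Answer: 18626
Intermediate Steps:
J(B) = B**2
J(131) + 1465 = 131**2 + 1465 = 17161 + 1465 = 18626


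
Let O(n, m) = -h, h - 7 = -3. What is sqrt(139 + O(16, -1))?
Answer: 3*sqrt(15) ≈ 11.619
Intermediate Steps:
h = 4 (h = 7 - 3 = 4)
O(n, m) = -4 (O(n, m) = -1*4 = -4)
sqrt(139 + O(16, -1)) = sqrt(139 - 4) = sqrt(135) = 3*sqrt(15)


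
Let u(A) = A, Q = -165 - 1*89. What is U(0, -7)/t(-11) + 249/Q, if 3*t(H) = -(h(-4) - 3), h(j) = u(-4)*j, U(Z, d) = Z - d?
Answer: -8571/3302 ≈ -2.5957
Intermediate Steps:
Q = -254 (Q = -165 - 89 = -254)
h(j) = -4*j
t(H) = -13/3 (t(H) = (-(-4*(-4) - 3))/3 = (-(16 - 3))/3 = (-1*13)/3 = (1/3)*(-13) = -13/3)
U(0, -7)/t(-11) + 249/Q = (0 - 1*(-7))/(-13/3) + 249/(-254) = (0 + 7)*(-3/13) + 249*(-1/254) = 7*(-3/13) - 249/254 = -21/13 - 249/254 = -8571/3302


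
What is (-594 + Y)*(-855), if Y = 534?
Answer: 51300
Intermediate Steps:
(-594 + Y)*(-855) = (-594 + 534)*(-855) = -60*(-855) = 51300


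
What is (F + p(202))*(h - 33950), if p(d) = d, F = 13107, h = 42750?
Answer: 117119200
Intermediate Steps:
(F + p(202))*(h - 33950) = (13107 + 202)*(42750 - 33950) = 13309*8800 = 117119200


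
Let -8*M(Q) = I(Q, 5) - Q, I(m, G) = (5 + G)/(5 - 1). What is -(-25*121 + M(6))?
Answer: 48393/16 ≈ 3024.6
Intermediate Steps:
I(m, G) = 5/4 + G/4 (I(m, G) = (5 + G)/4 = (5 + G)*(¼) = 5/4 + G/4)
M(Q) = -5/16 + Q/8 (M(Q) = -((5/4 + (¼)*5) - Q)/8 = -((5/4 + 5/4) - Q)/8 = -(5/2 - Q)/8 = -5/16 + Q/8)
-(-25*121 + M(6)) = -(-25*121 + (-5/16 + (⅛)*6)) = -(-3025 + (-5/16 + ¾)) = -(-3025 + 7/16) = -1*(-48393/16) = 48393/16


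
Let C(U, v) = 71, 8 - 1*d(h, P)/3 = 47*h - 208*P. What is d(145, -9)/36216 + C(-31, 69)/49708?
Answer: -35879885/50006248 ≈ -0.71751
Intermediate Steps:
d(h, P) = 24 - 141*h + 624*P (d(h, P) = 24 - 3*(47*h - 208*P) = 24 - 3*(-208*P + 47*h) = 24 + (-141*h + 624*P) = 24 - 141*h + 624*P)
d(145, -9)/36216 + C(-31, 69)/49708 = (24 - 141*145 + 624*(-9))/36216 + 71/49708 = (24 - 20445 - 5616)*(1/36216) + 71*(1/49708) = -26037*1/36216 + 71/49708 = -2893/4024 + 71/49708 = -35879885/50006248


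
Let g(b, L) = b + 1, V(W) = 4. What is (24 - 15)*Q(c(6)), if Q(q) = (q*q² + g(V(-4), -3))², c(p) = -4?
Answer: 31329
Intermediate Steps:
g(b, L) = 1 + b
Q(q) = (5 + q³)² (Q(q) = (q*q² + (1 + 4))² = (q³ + 5)² = (5 + q³)²)
(24 - 15)*Q(c(6)) = (24 - 15)*(5 + (-4)³)² = 9*(5 - 64)² = 9*(-59)² = 9*3481 = 31329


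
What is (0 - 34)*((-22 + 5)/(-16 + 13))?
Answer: -578/3 ≈ -192.67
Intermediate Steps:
(0 - 34)*((-22 + 5)/(-16 + 13)) = -(-578)/(-3) = -(-578)*(-1)/3 = -34*17/3 = -578/3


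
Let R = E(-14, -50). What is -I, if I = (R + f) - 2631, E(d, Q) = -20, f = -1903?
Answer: 4554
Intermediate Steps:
R = -20
I = -4554 (I = (-20 - 1903) - 2631 = -1923 - 2631 = -4554)
-I = -1*(-4554) = 4554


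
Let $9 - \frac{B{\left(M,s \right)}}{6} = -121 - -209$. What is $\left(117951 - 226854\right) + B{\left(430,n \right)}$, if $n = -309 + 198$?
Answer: $-109377$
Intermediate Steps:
$n = -111$
$B{\left(M,s \right)} = -474$ ($B{\left(M,s \right)} = 54 - 6 \left(-121 - -209\right) = 54 - 6 \left(-121 + 209\right) = 54 - 528 = -474$)
$\left(117951 - 226854\right) + B{\left(430,n \right)} = \left(117951 - 226854\right) - 474 = -108903 - 474 = -109377$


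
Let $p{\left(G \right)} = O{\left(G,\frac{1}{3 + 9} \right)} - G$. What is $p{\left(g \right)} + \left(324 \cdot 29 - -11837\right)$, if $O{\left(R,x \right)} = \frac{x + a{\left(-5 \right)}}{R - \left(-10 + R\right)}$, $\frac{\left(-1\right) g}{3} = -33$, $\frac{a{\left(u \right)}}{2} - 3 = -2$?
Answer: $\frac{507221}{24} \approx 21134.0$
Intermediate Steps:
$a{\left(u \right)} = 2$ ($a{\left(u \right)} = 6 + 2 \left(-2\right) = 6 - 4 = 2$)
$g = 99$ ($g = \left(-3\right) \left(-33\right) = 99$)
$O{\left(R,x \right)} = \frac{1}{5} + \frac{x}{10}$ ($O{\left(R,x \right)} = \frac{x + 2}{R - \left(-10 + R\right)} = \frac{2 + x}{10} = \left(2 + x\right) \frac{1}{10} = \frac{1}{5} + \frac{x}{10}$)
$p{\left(G \right)} = \frac{5}{24} - G$ ($p{\left(G \right)} = \left(\frac{1}{5} + \frac{1}{10 \left(3 + 9\right)}\right) - G = \left(\frac{1}{5} + \frac{1}{10 \cdot 12}\right) - G = \left(\frac{1}{5} + \frac{1}{10} \cdot \frac{1}{12}\right) - G = \left(\frac{1}{5} + \frac{1}{120}\right) - G = \frac{5}{24} - G$)
$p{\left(g \right)} + \left(324 \cdot 29 - -11837\right) = \left(\frac{5}{24} - 99\right) + \left(324 \cdot 29 - -11837\right) = \left(\frac{5}{24} - 99\right) + \left(9396 + 11837\right) = - \frac{2371}{24} + 21233 = \frac{507221}{24}$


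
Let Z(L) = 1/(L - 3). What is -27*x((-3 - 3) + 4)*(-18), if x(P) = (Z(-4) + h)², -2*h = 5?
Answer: 332667/98 ≈ 3394.6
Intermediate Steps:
h = -5/2 (h = -½*5 = -5/2 ≈ -2.5000)
Z(L) = 1/(-3 + L)
x(P) = 1369/196 (x(P) = (1/(-3 - 4) - 5/2)² = (1/(-7) - 5/2)² = (-⅐ - 5/2)² = (-37/14)² = 1369/196)
-27*x((-3 - 3) + 4)*(-18) = -27*1369/196*(-18) = -36963/196*(-18) = 332667/98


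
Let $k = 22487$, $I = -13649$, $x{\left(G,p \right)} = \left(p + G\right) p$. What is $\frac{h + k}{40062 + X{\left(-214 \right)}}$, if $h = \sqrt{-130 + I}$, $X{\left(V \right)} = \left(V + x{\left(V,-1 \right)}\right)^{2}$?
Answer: $\frac{22487}{40063} + \frac{3 i \sqrt{1531}}{40063} \approx 0.56129 + 0.00293 i$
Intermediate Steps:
$x{\left(G,p \right)} = p \left(G + p\right)$ ($x{\left(G,p \right)} = \left(G + p\right) p = p \left(G + p\right)$)
$X{\left(V \right)} = 1$ ($X{\left(V \right)} = \left(V - \left(V - 1\right)\right)^{2} = \left(V - \left(-1 + V\right)\right)^{2} = 1^{2} = 1$)
$h = 3 i \sqrt{1531}$ ($h = \sqrt{-130 - 13649} = \sqrt{-13779} = 3 i \sqrt{1531} \approx 117.38 i$)
$\frac{h + k}{40062 + X{\left(-214 \right)}} = \frac{3 i \sqrt{1531} + 22487}{40062 + 1} = \frac{22487 + 3 i \sqrt{1531}}{40063} = \left(22487 + 3 i \sqrt{1531}\right) \frac{1}{40063} = \frac{22487}{40063} + \frac{3 i \sqrt{1531}}{40063}$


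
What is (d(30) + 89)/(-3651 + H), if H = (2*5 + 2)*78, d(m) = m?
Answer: -119/2715 ≈ -0.043831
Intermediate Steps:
H = 936 (H = (10 + 2)*78 = 12*78 = 936)
(d(30) + 89)/(-3651 + H) = (30 + 89)/(-3651 + 936) = 119/(-2715) = 119*(-1/2715) = -119/2715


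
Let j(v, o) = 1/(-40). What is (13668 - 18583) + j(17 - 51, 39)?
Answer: -196601/40 ≈ -4915.0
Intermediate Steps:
j(v, o) = -1/40
(13668 - 18583) + j(17 - 51, 39) = (13668 - 18583) - 1/40 = -4915 - 1/40 = -196601/40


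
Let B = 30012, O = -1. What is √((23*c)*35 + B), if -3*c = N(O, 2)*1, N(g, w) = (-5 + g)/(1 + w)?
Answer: √274938/3 ≈ 174.78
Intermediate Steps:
N(g, w) = (-5 + g)/(1 + w)
c = ⅔ (c = -(-5 - 1)/(1 + 2)/3 = --6/3/3 = -(⅓)*(-6)/3 = -(-2)/3 = -⅓*(-2) = ⅔ ≈ 0.66667)
√((23*c)*35 + B) = √((23*(⅔))*35 + 30012) = √((46/3)*35 + 30012) = √(1610/3 + 30012) = √(91646/3) = √274938/3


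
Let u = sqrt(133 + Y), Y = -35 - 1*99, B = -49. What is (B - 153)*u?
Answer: -202*I ≈ -202.0*I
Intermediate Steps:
Y = -134 (Y = -35 - 99 = -134)
u = I (u = sqrt(133 - 134) = sqrt(-1) = I ≈ 1.0*I)
(B - 153)*u = (-49 - 153)*I = -202*I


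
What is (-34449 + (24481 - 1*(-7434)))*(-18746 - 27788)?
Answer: 117917156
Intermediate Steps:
(-34449 + (24481 - 1*(-7434)))*(-18746 - 27788) = (-34449 + (24481 + 7434))*(-46534) = (-34449 + 31915)*(-46534) = -2534*(-46534) = 117917156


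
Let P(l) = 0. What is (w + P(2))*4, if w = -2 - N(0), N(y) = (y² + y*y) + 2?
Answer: -16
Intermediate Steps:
N(y) = 2 + 2*y² (N(y) = (y² + y²) + 2 = 2*y² + 2 = 2 + 2*y²)
w = -4 (w = -2 - (2 + 2*0²) = -2 - (2 + 2*0) = -2 - (2 + 0) = -2 - 1*2 = -2 - 2 = -4)
(w + P(2))*4 = (-4 + 0)*4 = -4*4 = -16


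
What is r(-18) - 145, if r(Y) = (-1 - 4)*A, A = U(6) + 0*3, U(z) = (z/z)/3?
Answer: -440/3 ≈ -146.67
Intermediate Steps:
U(z) = ⅓ (U(z) = 1*(⅓) = ⅓)
A = ⅓ (A = ⅓ + 0*3 = ⅓ + 0 = ⅓ ≈ 0.33333)
r(Y) = -5/3 (r(Y) = (-1 - 4)*(⅓) = -5*⅓ = -5/3)
r(-18) - 145 = -5/3 - 145 = -440/3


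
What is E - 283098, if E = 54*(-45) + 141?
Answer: -285387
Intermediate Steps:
E = -2289 (E = -2430 + 141 = -2289)
E - 283098 = -2289 - 283098 = -285387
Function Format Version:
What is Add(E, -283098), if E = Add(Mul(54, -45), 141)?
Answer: -285387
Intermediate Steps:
E = -2289 (E = Add(-2430, 141) = -2289)
Add(E, -283098) = Add(-2289, -283098) = -285387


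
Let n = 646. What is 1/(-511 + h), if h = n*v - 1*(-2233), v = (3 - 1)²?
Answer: 1/4306 ≈ 0.00023223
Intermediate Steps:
v = 4 (v = 2² = 4)
h = 4817 (h = 646*4 - 1*(-2233) = 2584 + 2233 = 4817)
1/(-511 + h) = 1/(-511 + 4817) = 1/4306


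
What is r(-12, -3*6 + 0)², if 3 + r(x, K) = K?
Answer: 441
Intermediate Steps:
r(x, K) = -3 + K
r(-12, -3*6 + 0)² = (-3 + (-3*6 + 0))² = (-3 + (-18 + 0))² = (-3 - 18)² = (-21)² = 441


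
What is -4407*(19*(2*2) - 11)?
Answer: -286455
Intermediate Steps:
-4407*(19*(2*2) - 11) = -4407*(19*4 - 11) = -4407*(76 - 11) = -4407*65 = -286455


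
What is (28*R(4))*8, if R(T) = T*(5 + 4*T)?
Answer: 18816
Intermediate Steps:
(28*R(4))*8 = (28*(4*(5 + 4*4)))*8 = (28*(4*(5 + 16)))*8 = (28*(4*21))*8 = (28*84)*8 = 2352*8 = 18816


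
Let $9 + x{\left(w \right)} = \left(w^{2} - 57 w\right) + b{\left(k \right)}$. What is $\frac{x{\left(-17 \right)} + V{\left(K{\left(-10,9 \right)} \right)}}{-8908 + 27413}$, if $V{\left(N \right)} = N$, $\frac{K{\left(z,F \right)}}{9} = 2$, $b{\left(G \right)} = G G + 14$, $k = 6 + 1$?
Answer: $\frac{266}{3701} \approx 0.071872$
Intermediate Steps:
$k = 7$
$b{\left(G \right)} = 14 + G^{2}$ ($b{\left(G \right)} = G^{2} + 14 = 14 + G^{2}$)
$K{\left(z,F \right)} = 18$ ($K{\left(z,F \right)} = 9 \cdot 2 = 18$)
$x{\left(w \right)} = 54 + w^{2} - 57 w$ ($x{\left(w \right)} = -9 + \left(\left(w^{2} - 57 w\right) + \left(14 + 7^{2}\right)\right) = -9 + \left(\left(w^{2} - 57 w\right) + \left(14 + 49\right)\right) = -9 + \left(\left(w^{2} - 57 w\right) + 63\right) = -9 + \left(63 + w^{2} - 57 w\right) = 54 + w^{2} - 57 w$)
$\frac{x{\left(-17 \right)} + V{\left(K{\left(-10,9 \right)} \right)}}{-8908 + 27413} = \frac{\left(54 + \left(-17\right)^{2} - -969\right) + 18}{-8908 + 27413} = \frac{\left(54 + 289 + 969\right) + 18}{18505} = \left(1312 + 18\right) \frac{1}{18505} = 1330 \cdot \frac{1}{18505} = \frac{266}{3701}$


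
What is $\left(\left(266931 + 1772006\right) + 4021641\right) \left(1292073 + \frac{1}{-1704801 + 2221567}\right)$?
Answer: $\frac{2023322134759990591}{258383} \approx 7.8307 \cdot 10^{12}$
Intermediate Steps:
$\left(\left(266931 + 1772006\right) + 4021641\right) \left(1292073 + \frac{1}{-1704801 + 2221567}\right) = \left(2038937 + 4021641\right) \left(1292073 + \frac{1}{516766}\right) = 6060578 \left(1292073 + \frac{1}{516766}\right) = 6060578 \cdot \frac{667699395919}{516766} = \frac{2023322134759990591}{258383}$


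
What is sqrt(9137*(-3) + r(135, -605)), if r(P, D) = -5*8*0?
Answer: I*sqrt(27411) ≈ 165.56*I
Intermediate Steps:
r(P, D) = 0 (r(P, D) = -40*0 = 0)
sqrt(9137*(-3) + r(135, -605)) = sqrt(9137*(-3) + 0) = sqrt(-27411 + 0) = sqrt(-27411) = I*sqrt(27411)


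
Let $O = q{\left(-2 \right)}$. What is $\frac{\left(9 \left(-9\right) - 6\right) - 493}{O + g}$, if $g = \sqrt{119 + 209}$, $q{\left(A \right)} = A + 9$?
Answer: $\frac{4060}{279} - \frac{1160 \sqrt{82}}{279} \approx -23.098$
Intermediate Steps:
$q{\left(A \right)} = 9 + A$
$O = 7$ ($O = 9 - 2 = 7$)
$g = 2 \sqrt{82}$ ($g = \sqrt{328} = 2 \sqrt{82} \approx 18.111$)
$\frac{\left(9 \left(-9\right) - 6\right) - 493}{O + g} = \frac{\left(9 \left(-9\right) - 6\right) - 493}{7 + 2 \sqrt{82}} = \frac{\left(-81 - 6\right) - 493}{7 + 2 \sqrt{82}} = \frac{-87 - 493}{7 + 2 \sqrt{82}} = - \frac{580}{7 + 2 \sqrt{82}}$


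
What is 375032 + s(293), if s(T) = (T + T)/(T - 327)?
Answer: 6375251/17 ≈ 3.7502e+5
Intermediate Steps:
s(T) = 2*T/(-327 + T) (s(T) = (2*T)/(-327 + T) = 2*T/(-327 + T))
375032 + s(293) = 375032 + 2*293/(-327 + 293) = 375032 + 2*293/(-34) = 375032 + 2*293*(-1/34) = 375032 - 293/17 = 6375251/17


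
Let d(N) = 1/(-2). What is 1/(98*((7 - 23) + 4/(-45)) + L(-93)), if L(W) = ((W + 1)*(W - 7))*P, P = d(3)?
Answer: -45/277952 ≈ -0.00016190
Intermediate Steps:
d(N) = -½
P = -½ ≈ -0.50000
L(W) = -(1 + W)*(-7 + W)/2 (L(W) = ((W + 1)*(W - 7))*(-½) = ((1 + W)*(-7 + W))*(-½) = -(1 + W)*(-7 + W)/2)
1/(98*((7 - 23) + 4/(-45)) + L(-93)) = 1/(98*((7 - 23) + 4/(-45)) + (7/2 + 3*(-93) - ½*(-93)²)) = 1/(98*(-16 + 4*(-1/45)) + (7/2 - 279 - ½*8649)) = 1/(98*(-16 - 4/45) + (7/2 - 279 - 8649/2)) = 1/(98*(-724/45) - 4600) = 1/(-70952/45 - 4600) = 1/(-277952/45) = -45/277952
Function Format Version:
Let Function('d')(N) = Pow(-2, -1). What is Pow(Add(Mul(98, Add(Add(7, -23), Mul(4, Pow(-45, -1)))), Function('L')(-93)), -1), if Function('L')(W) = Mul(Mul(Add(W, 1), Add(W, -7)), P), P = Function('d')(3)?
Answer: Rational(-45, 277952) ≈ -0.00016190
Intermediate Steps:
Function('d')(N) = Rational(-1, 2)
P = Rational(-1, 2) ≈ -0.50000
Function('L')(W) = Mul(Rational(-1, 2), Add(1, W), Add(-7, W)) (Function('L')(W) = Mul(Mul(Add(W, 1), Add(W, -7)), Rational(-1, 2)) = Mul(Mul(Add(1, W), Add(-7, W)), Rational(-1, 2)) = Mul(Rational(-1, 2), Add(1, W), Add(-7, W)))
Pow(Add(Mul(98, Add(Add(7, -23), Mul(4, Pow(-45, -1)))), Function('L')(-93)), -1) = Pow(Add(Mul(98, Add(Add(7, -23), Mul(4, Pow(-45, -1)))), Add(Rational(7, 2), Mul(3, -93), Mul(Rational(-1, 2), Pow(-93, 2)))), -1) = Pow(Add(Mul(98, Add(-16, Mul(4, Rational(-1, 45)))), Add(Rational(7, 2), -279, Mul(Rational(-1, 2), 8649))), -1) = Pow(Add(Mul(98, Add(-16, Rational(-4, 45))), Add(Rational(7, 2), -279, Rational(-8649, 2))), -1) = Pow(Add(Mul(98, Rational(-724, 45)), -4600), -1) = Pow(Add(Rational(-70952, 45), -4600), -1) = Pow(Rational(-277952, 45), -1) = Rational(-45, 277952)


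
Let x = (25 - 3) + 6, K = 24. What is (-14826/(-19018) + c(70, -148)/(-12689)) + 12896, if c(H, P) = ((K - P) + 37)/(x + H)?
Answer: 152499911642613/11824650698 ≈ 12897.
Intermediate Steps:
x = 28 (x = 22 + 6 = 28)
c(H, P) = (61 - P)/(28 + H) (c(H, P) = ((24 - P) + 37)/(28 + H) = (61 - P)/(28 + H))
(-14826/(-19018) + c(70, -148)/(-12689)) + 12896 = (-14826/(-19018) + ((61 - 1*(-148))/(28 + 70))/(-12689)) + 12896 = (-14826*(-1/19018) + ((61 + 148)/98)*(-1/12689)) + 12896 = (7413/9509 + ((1/98)*209)*(-1/12689)) + 12896 = (7413/9509 + (209/98)*(-1/12689)) + 12896 = (7413/9509 - 209/1243522) + 12896 = 9216241205/11824650698 + 12896 = 152499911642613/11824650698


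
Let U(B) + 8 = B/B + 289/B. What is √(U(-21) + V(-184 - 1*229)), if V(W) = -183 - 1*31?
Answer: I*√103530/21 ≈ 15.322*I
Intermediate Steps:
U(B) = -7 + 289/B (U(B) = -8 + (B/B + 289/B) = -8 + (1 + 289/B) = -7 + 289/B)
V(W) = -214 (V(W) = -183 - 31 = -214)
√(U(-21) + V(-184 - 1*229)) = √((-7 + 289/(-21)) - 214) = √((-7 + 289*(-1/21)) - 214) = √((-7 - 289/21) - 214) = √(-436/21 - 214) = √(-4930/21) = I*√103530/21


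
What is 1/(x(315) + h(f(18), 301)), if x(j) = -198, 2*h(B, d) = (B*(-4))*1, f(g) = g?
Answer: -1/234 ≈ -0.0042735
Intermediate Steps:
h(B, d) = -2*B (h(B, d) = ((B*(-4))*1)/2 = (-4*B*1)/2 = (-4*B)/2 = -2*B)
1/(x(315) + h(f(18), 301)) = 1/(-198 - 2*18) = 1/(-198 - 36) = 1/(-234) = -1/234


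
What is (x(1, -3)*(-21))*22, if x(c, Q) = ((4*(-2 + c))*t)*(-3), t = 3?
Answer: -16632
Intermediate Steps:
x(c, Q) = 72 - 36*c (x(c, Q) = ((4*(-2 + c))*3)*(-3) = ((-8 + 4*c)*3)*(-3) = (-24 + 12*c)*(-3) = 72 - 36*c)
(x(1, -3)*(-21))*22 = ((72 - 36*1)*(-21))*22 = ((72 - 36)*(-21))*22 = (36*(-21))*22 = -756*22 = -16632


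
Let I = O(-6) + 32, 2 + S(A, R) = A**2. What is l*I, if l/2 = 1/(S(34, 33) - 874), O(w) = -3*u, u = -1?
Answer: 1/4 ≈ 0.25000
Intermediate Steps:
O(w) = 3 (O(w) = -3*(-1) = 3)
S(A, R) = -2 + A**2
l = 1/140 (l = 2/((-2 + 34**2) - 874) = 2/((-2 + 1156) - 874) = 2/(1154 - 874) = 2/280 = 2*(1/280) = 1/140 ≈ 0.0071429)
I = 35 (I = 3 + 32 = 35)
l*I = (1/140)*35 = 1/4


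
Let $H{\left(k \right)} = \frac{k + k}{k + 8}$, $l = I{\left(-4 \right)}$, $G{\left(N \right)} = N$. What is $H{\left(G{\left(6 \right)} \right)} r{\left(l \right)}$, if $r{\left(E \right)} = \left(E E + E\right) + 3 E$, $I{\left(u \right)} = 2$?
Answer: $\frac{72}{7} \approx 10.286$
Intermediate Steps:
$l = 2$
$H{\left(k \right)} = \frac{2 k}{8 + k}$
$r{\left(E \right)} = E^{2} + 4 E$ ($r{\left(E \right)} = \left(E^{2} + E\right) + 3 E = \left(E + E^{2}\right) + 3 E = E^{2} + 4 E$)
$H{\left(G{\left(6 \right)} \right)} r{\left(l \right)} = 2 \cdot 6 \frac{1}{8 + 6} \cdot 2 \left(4 + 2\right) = 2 \cdot 6 \cdot \frac{1}{14} \cdot 2 \cdot 6 = 2 \cdot 6 \cdot \frac{1}{14} \cdot 12 = \frac{6}{7} \cdot 12 = \frac{72}{7}$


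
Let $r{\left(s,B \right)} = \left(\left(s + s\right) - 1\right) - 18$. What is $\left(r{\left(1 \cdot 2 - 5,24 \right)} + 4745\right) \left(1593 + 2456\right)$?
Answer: $19111280$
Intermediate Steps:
$r{\left(s,B \right)} = -19 + 2 s$ ($r{\left(s,B \right)} = \left(2 s - 1\right) - 18 = \left(-1 + 2 s\right) - 18 = -19 + 2 s$)
$\left(r{\left(1 \cdot 2 - 5,24 \right)} + 4745\right) \left(1593 + 2456\right) = \left(\left(-19 + 2 \left(1 \cdot 2 - 5\right)\right) + 4745\right) \left(1593 + 2456\right) = \left(\left(-19 + 2 \left(2 - 5\right)\right) + 4745\right) 4049 = \left(\left(-19 + 2 \left(-3\right)\right) + 4745\right) 4049 = \left(\left(-19 - 6\right) + 4745\right) 4049 = \left(-25 + 4745\right) 4049 = 4720 \cdot 4049 = 19111280$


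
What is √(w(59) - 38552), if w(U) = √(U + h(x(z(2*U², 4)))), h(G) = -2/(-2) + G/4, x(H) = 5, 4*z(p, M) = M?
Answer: √(-154208 + 14*√5)/2 ≈ 196.33*I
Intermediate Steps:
z(p, M) = M/4
h(G) = 1 + G/4 (h(G) = -2*(-½) + G*(¼) = 1 + G/4)
w(U) = √(9/4 + U) (w(U) = √(U + (1 + (¼)*5)) = √(U + (1 + 5/4)) = √(U + 9/4) = √(9/4 + U))
√(w(59) - 38552) = √(√(9 + 4*59)/2 - 38552) = √(√(9 + 236)/2 - 38552) = √(√245/2 - 38552) = √((7*√5)/2 - 38552) = √(7*√5/2 - 38552) = √(-38552 + 7*√5/2)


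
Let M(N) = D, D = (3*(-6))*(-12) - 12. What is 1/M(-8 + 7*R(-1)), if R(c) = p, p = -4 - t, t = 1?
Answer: 1/204 ≈ 0.0049020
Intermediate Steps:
p = -5 (p = -4 - 1*1 = -4 - 1 = -5)
R(c) = -5
D = 204 (D = -18*(-12) - 12 = 216 - 12 = 204)
M(N) = 204
1/M(-8 + 7*R(-1)) = 1/204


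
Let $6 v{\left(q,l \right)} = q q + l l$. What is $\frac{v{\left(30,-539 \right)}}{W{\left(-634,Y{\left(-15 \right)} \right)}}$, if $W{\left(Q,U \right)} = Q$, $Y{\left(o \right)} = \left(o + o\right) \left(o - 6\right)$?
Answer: $- \frac{291421}{3804} \approx -76.609$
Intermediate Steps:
$Y{\left(o \right)} = 2 o \left(-6 + o\right)$
$v{\left(q,l \right)} = \frac{l^{2}}{6} + \frac{q^{2}}{6}$ ($v{\left(q,l \right)} = \frac{q q + l l}{6} = \frac{q^{2} + l^{2}}{6} = \frac{l^{2} + q^{2}}{6} = \frac{l^{2}}{6} + \frac{q^{2}}{6}$)
$\frac{v{\left(30,-539 \right)}}{W{\left(-634,Y{\left(-15 \right)} \right)}} = \frac{\frac{\left(-539\right)^{2}}{6} + \frac{30^{2}}{6}}{-634} = \left(\frac{1}{6} \cdot 290521 + \frac{1}{6} \cdot 900\right) \left(- \frac{1}{634}\right) = \left(\frac{290521}{6} + 150\right) \left(- \frac{1}{634}\right) = \frac{291421}{6} \left(- \frac{1}{634}\right) = - \frac{291421}{3804}$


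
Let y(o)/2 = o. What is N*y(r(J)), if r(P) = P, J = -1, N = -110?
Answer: 220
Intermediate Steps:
y(o) = 2*o
N*y(r(J)) = -220*(-1) = -110*(-2) = 220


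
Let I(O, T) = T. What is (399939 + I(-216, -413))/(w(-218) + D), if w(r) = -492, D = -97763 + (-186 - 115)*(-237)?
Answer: -199763/13459 ≈ -14.842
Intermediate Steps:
D = -26426 (D = -97763 - 301*(-237) = -97763 + 71337 = -26426)
(399939 + I(-216, -413))/(w(-218) + D) = (399939 - 413)/(-492 - 26426) = 399526/(-26918) = 399526*(-1/26918) = -199763/13459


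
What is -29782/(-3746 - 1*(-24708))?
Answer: -14891/10481 ≈ -1.4208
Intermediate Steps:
-29782/(-3746 - 1*(-24708)) = -29782/(-3746 + 24708) = -29782/20962 = -29782*1/20962 = -14891/10481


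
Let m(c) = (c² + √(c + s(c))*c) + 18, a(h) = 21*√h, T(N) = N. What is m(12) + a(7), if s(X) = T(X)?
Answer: 162 + 21*√7 + 24*√6 ≈ 276.35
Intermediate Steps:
s(X) = X
m(c) = 18 + c² + √2*c^(3/2) (m(c) = (c² + √(c + c)*c) + 18 = (c² + √(2*c)*c) + 18 = (c² + (√2*√c)*c) + 18 = (c² + √2*c^(3/2)) + 18 = 18 + c² + √2*c^(3/2))
m(12) + a(7) = (18 + 12² + √2*12^(3/2)) + 21*√7 = (18 + 144 + √2*(24*√3)) + 21*√7 = (18 + 144 + 24*√6) + 21*√7 = (162 + 24*√6) + 21*√7 = 162 + 21*√7 + 24*√6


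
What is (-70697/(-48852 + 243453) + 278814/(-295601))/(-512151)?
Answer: 6832326101/2678282024062941 ≈ 2.5510e-6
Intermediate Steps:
(-70697/(-48852 + 243453) + 278814/(-295601))/(-512151) = (-70697/194601 + 278814*(-1/295601))*(-1/512151) = (-70697*1/194601 - 278814/295601)*(-1/512151) = (-6427/17691 - 278814/295601)*(-1/512151) = -6832326101/5229477291*(-1/512151) = 6832326101/2678282024062941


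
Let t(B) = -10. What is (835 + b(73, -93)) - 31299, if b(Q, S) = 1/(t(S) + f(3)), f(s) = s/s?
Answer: -274177/9 ≈ -30464.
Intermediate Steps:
f(s) = 1
b(Q, S) = -⅑ (b(Q, S) = 1/(-10 + 1) = 1/(-9) = -⅑)
(835 + b(73, -93)) - 31299 = (835 - ⅑) - 31299 = 7514/9 - 31299 = -274177/9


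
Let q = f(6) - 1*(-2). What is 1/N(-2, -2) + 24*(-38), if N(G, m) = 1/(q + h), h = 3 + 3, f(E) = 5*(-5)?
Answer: -929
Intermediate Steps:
f(E) = -25
q = -23 (q = -25 - 1*(-2) = -25 + 2 = -23)
h = 6
N(G, m) = -1/17 (N(G, m) = 1/(-23 + 6) = 1/(-17) = -1/17)
1/N(-2, -2) + 24*(-38) = 1/(-1/17) + 24*(-38) = -17 - 912 = -929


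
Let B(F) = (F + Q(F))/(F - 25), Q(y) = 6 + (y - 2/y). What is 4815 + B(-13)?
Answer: 1189434/247 ≈ 4815.5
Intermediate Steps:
Q(y) = 6 + y - 2/y
B(F) = (6 - 2/F + 2*F)/(-25 + F) (B(F) = (F + (6 + F - 2/F))/(F - 25) = (6 - 2/F + 2*F)/(-25 + F))
4815 + B(-13) = 4815 + (-2 + (-13)² - 13*(6 - 13))/((-13)*(-25 - 13)) = 4815 - 1/13*(-2 + 169 - 13*(-7))/(-38) = 4815 - 1/13*(-1/38)*(-2 + 169 + 91) = 4815 - 1/13*(-1/38)*258 = 4815 + 129/247 = 1189434/247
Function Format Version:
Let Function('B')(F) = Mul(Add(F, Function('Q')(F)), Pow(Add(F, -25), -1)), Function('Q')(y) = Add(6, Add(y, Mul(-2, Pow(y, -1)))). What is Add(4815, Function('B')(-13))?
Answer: Rational(1189434, 247) ≈ 4815.5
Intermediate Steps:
Function('Q')(y) = Add(6, y, Mul(-2, Pow(y, -1)))
Function('B')(F) = Mul(Pow(Add(-25, F), -1), Add(6, Mul(-2, Pow(F, -1)), Mul(2, F))) (Function('B')(F) = Mul(Add(F, Add(6, F, Mul(-2, Pow(F, -1)))), Pow(Add(F, -25), -1)) = Mul(Add(6, Mul(-2, Pow(F, -1)), Mul(2, F)), Pow(Add(-25, F), -1)) = Mul(Pow(Add(-25, F), -1), Add(6, Mul(-2, Pow(F, -1)), Mul(2, F))))
Add(4815, Function('B')(-13)) = Add(4815, Mul(Pow(-13, -1), Pow(Add(-25, -13), -1), Add(-2, Pow(-13, 2), Mul(-13, Add(6, -13))))) = Add(4815, Mul(Rational(-1, 13), Pow(-38, -1), Add(-2, 169, Mul(-13, -7)))) = Add(4815, Mul(Rational(-1, 13), Rational(-1, 38), Add(-2, 169, 91))) = Add(4815, Mul(Rational(-1, 13), Rational(-1, 38), 258)) = Add(4815, Rational(129, 247)) = Rational(1189434, 247)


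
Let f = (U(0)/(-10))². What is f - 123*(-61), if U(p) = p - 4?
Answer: 187579/25 ≈ 7503.2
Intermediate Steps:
U(p) = -4 + p
f = 4/25 (f = ((-4 + 0)/(-10))² = (-4*(-⅒))² = (⅖)² = 4/25 ≈ 0.16000)
f - 123*(-61) = 4/25 - 123*(-61) = 4/25 + 7503 = 187579/25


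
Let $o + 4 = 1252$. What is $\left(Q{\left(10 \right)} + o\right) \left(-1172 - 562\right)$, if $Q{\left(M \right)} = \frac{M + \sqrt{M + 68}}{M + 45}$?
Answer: $- \frac{23807820}{11} - \frac{1734 \sqrt{78}}{55} \approx -2.1646 \cdot 10^{6}$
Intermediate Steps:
$o = 1248$ ($o = -4 + 1252 = 1248$)
$Q{\left(M \right)} = \frac{M + \sqrt{68 + M}}{45 + M}$
$\left(Q{\left(10 \right)} + o\right) \left(-1172 - 562\right) = \left(\frac{10 + \sqrt{68 + 10}}{45 + 10} + 1248\right) \left(-1172 - 562\right) = \left(\frac{10 + \sqrt{78}}{55} + 1248\right) \left(-1734\right) = \left(\left(\frac{2}{11} + \frac{\sqrt{78}}{55}\right) + 1248\right) \left(-1734\right) = \left(\frac{13730}{11} + \frac{\sqrt{78}}{55}\right) \left(-1734\right) = - \frac{23807820}{11} - \frac{1734 \sqrt{78}}{55}$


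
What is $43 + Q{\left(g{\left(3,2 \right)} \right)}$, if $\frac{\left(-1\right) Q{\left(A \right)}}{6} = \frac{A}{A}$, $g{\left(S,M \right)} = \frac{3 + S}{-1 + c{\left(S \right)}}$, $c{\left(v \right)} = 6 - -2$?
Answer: $37$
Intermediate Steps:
$c{\left(v \right)} = 8$ ($c{\left(v \right)} = 6 + 2 = 8$)
$g{\left(S,M \right)} = \frac{3}{7} + \frac{S}{7}$ ($g{\left(S,M \right)} = \frac{3 + S}{-1 + 8} = \frac{3 + S}{7} = \left(3 + S\right) \frac{1}{7} = \frac{3}{7} + \frac{S}{7}$)
$Q{\left(A \right)} = -6$ ($Q{\left(A \right)} = - 6 \frac{A}{A} = \left(-6\right) 1 = -6$)
$43 + Q{\left(g{\left(3,2 \right)} \right)} = 43 - 6 = 37$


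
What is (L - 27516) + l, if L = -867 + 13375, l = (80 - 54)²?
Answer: -14332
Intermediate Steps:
l = 676 (l = 26² = 676)
L = 12508
(L - 27516) + l = (12508 - 27516) + 676 = -15008 + 676 = -14332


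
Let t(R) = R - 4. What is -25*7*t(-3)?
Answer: 1225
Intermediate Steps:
t(R) = -4 + R
-25*7*t(-3) = -25*7*(-4 - 3) = -175*(-7) = -1*(-1225) = 1225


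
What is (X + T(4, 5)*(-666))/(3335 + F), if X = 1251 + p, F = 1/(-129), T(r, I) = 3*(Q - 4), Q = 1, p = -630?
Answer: 853335/430214 ≈ 1.9835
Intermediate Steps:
T(r, I) = -9 (T(r, I) = 3*(1 - 4) = 3*(-3) = -9)
F = -1/129 ≈ -0.0077519
X = 621 (X = 1251 - 630 = 621)
(X + T(4, 5)*(-666))/(3335 + F) = (621 - 9*(-666))/(3335 - 1/129) = (621 + 5994)/(430214/129) = 6615*(129/430214) = 853335/430214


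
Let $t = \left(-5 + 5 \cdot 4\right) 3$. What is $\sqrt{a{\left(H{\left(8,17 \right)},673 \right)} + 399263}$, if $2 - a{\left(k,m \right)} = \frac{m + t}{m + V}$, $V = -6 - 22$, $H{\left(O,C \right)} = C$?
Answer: $\frac{\sqrt{166103758515}}{645} \approx 631.87$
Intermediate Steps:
$t = 45$ ($t = \left(-5 + 20\right) 3 = 15 \cdot 3 = 45$)
$V = -28$
$a{\left(k,m \right)} = 2 - \frac{45 + m}{-28 + m}$ ($a{\left(k,m \right)} = 2 - \frac{m + 45}{m - 28} = 2 - \frac{45 + m}{-28 + m}$)
$\sqrt{a{\left(H{\left(8,17 \right)},673 \right)} + 399263} = \sqrt{\frac{-101 + 673}{-28 + 673} + 399263} = \sqrt{\frac{1}{645} \cdot 572 + 399263} = \sqrt{\frac{572}{645} + 399263} = \sqrt{\frac{257525207}{645}} = \frac{\sqrt{166103758515}}{645}$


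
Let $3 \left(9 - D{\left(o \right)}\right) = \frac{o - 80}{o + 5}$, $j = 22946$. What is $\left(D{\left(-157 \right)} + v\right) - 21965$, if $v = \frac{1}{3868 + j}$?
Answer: $- \frac{44744401061}{2037864} \approx -21957.0$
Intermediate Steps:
$D{\left(o \right)} = 9 - \frac{-80 + o}{3 \left(5 + o\right)}$ ($D{\left(o \right)} = 9 - \frac{\left(o - 80\right) \frac{1}{o + 5}}{3} = 9 - \frac{\left(-80 + o\right) \frac{1}{5 + o}}{3} = 9 - \frac{\frac{1}{5 + o} \left(-80 + o\right)}{3} = 9 - \frac{-80 + o}{3 \left(5 + o\right)}$)
$v = \frac{1}{26814}$ ($v = \frac{1}{3868 + 22946} = \frac{1}{26814} \approx 3.7294 \cdot 10^{-5}$)
$\left(D{\left(-157 \right)} + v\right) - 21965 = \left(\frac{215 + 26 \left(-157\right)}{3 \left(5 - 157\right)} + \frac{1}{26814}\right) - 21965 = \left(\frac{215 - 4082}{3 \left(-152\right)} + \frac{1}{26814}\right) - 21965 = \left(\frac{1}{3} \left(- \frac{1}{152}\right) \left(-3867\right) + \frac{1}{26814}\right) - 21965 = \left(\frac{1289}{152} + \frac{1}{26814}\right) - 21965 = \frac{17281699}{2037864} - 21965 = - \frac{44744401061}{2037864}$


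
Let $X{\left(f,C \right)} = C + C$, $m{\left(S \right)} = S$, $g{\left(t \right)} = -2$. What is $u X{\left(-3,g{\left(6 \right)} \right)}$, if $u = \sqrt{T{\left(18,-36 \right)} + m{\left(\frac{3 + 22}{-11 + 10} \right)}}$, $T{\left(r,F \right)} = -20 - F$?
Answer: $- 12 i \approx - 12.0 i$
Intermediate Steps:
$X{\left(f,C \right)} = 2 C$
$u = 3 i$ ($u = \sqrt{\left(-20 - -36\right) + \frac{3 + 22}{-11 + 10}} = \sqrt{\left(-20 + 36\right) + \frac{25}{-1}} = \sqrt{16 + 25 \left(-1\right)} = \sqrt{16 - 25} = \sqrt{-9} = 3 i \approx 3.0 i$)
$u X{\left(-3,g{\left(6 \right)} \right)} = 3 i 2 \left(-2\right) = 3 i \left(-4\right) = - 12 i$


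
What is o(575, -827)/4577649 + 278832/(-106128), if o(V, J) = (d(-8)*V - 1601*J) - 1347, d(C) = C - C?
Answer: -2629679729/1124575771 ≈ -2.3384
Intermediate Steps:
d(C) = 0
o(V, J) = -1347 - 1601*J (o(V, J) = (0*V - 1601*J) - 1347 = (0 - 1601*J) - 1347 = -1601*J - 1347 = -1347 - 1601*J)
o(575, -827)/4577649 + 278832/(-106128) = (-1347 - 1601*(-827))/4577649 + 278832/(-106128) = (-1347 + 1324027)*(1/4577649) + 278832*(-1/106128) = 1322680*(1/4577649) - 5809/2211 = 1322680/4577649 - 5809/2211 = -2629679729/1124575771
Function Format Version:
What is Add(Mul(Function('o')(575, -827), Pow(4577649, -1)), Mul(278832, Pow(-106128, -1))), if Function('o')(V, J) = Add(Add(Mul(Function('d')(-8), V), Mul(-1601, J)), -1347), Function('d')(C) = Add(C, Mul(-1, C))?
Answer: Rational(-2629679729, 1124575771) ≈ -2.3384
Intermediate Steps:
Function('d')(C) = 0
Function('o')(V, J) = Add(-1347, Mul(-1601, J)) (Function('o')(V, J) = Add(Add(Mul(0, V), Mul(-1601, J)), -1347) = Add(Add(0, Mul(-1601, J)), -1347) = Add(Mul(-1601, J), -1347) = Add(-1347, Mul(-1601, J)))
Add(Mul(Function('o')(575, -827), Pow(4577649, -1)), Mul(278832, Pow(-106128, -1))) = Add(Mul(Add(-1347, Mul(-1601, -827)), Pow(4577649, -1)), Mul(278832, Pow(-106128, -1))) = Add(Mul(Add(-1347, 1324027), Rational(1, 4577649)), Mul(278832, Rational(-1, 106128))) = Add(Mul(1322680, Rational(1, 4577649)), Rational(-5809, 2211)) = Add(Rational(1322680, 4577649), Rational(-5809, 2211)) = Rational(-2629679729, 1124575771)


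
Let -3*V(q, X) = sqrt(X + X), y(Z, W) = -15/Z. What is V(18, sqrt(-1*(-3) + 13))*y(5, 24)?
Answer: 2*sqrt(2) ≈ 2.8284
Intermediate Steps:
V(q, X) = -sqrt(2)*sqrt(X)/3 (V(q, X) = -sqrt(X + X)/3 = -sqrt(2)*sqrt(X)/3)
V(18, sqrt(-1*(-3) + 13))*y(5, 24) = (-sqrt(2)*sqrt(sqrt(-1*(-3) + 13))/3)*(-15/5) = (-sqrt(2)*sqrt(sqrt(3 + 13))/3)*(-15*1/5) = -sqrt(2)*sqrt(sqrt(16))/3*(-3) = -sqrt(2)*sqrt(4)/3*(-3) = -1/3*sqrt(2)*2*(-3) = -2*sqrt(2)/3*(-3) = 2*sqrt(2)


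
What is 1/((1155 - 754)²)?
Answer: 1/160801 ≈ 6.2189e-6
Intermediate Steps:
1/((1155 - 754)²) = 1/(401²) = 1/160801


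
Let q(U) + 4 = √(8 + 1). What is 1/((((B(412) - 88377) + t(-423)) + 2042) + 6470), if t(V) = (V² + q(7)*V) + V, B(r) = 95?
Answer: 1/99159 ≈ 1.0085e-5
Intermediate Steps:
q(U) = -1 (q(U) = -4 + √(8 + 1) = -4 + √9 = -4 + 3 = -1)
t(V) = V² (t(V) = (V² - V) + V = V²)
1/((((B(412) - 88377) + t(-423)) + 2042) + 6470) = 1/((((95 - 88377) + (-423)²) + 2042) + 6470) = 1/(((-88282 + 178929) + 2042) + 6470) = 1/((90647 + 2042) + 6470) = 1/(92689 + 6470) = 1/99159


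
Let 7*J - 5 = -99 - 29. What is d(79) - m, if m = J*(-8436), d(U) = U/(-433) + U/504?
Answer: -32349096137/218232 ≈ -1.4823e+5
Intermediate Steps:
J = -123/7 (J = 5/7 + (-99 - 29)/7 = 5/7 + (⅐)*(-128) = 5/7 - 128/7 = -123/7 ≈ -17.571)
d(U) = -71*U/218232 (d(U) = U*(-1/433) + U*(1/504) = -U/433 + U/504 = -71*U/218232)
m = 1037628/7 (m = -123/7*(-8436) = 1037628/7 ≈ 1.4823e+5)
d(79) - m = -71/218232*79 - 1*1037628/7 = -5609/218232 - 1037628/7 = -32349096137/218232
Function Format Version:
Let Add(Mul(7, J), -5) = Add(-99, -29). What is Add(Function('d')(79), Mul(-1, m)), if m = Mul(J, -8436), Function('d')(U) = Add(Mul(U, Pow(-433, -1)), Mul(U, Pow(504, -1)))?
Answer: Rational(-32349096137, 218232) ≈ -1.4823e+5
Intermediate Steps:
J = Rational(-123, 7) (J = Add(Rational(5, 7), Mul(Rational(1, 7), Add(-99, -29))) = Add(Rational(5, 7), Mul(Rational(1, 7), -128)) = Add(Rational(5, 7), Rational(-128, 7)) = Rational(-123, 7) ≈ -17.571)
Function('d')(U) = Mul(Rational(-71, 218232), U) (Function('d')(U) = Add(Mul(U, Rational(-1, 433)), Mul(U, Rational(1, 504))) = Add(Mul(Rational(-1, 433), U), Mul(Rational(1, 504), U)) = Mul(Rational(-71, 218232), U))
m = Rational(1037628, 7) (m = Mul(Rational(-123, 7), -8436) = Rational(1037628, 7) ≈ 1.4823e+5)
Add(Function('d')(79), Mul(-1, m)) = Add(Mul(Rational(-71, 218232), 79), Mul(-1, Rational(1037628, 7))) = Add(Rational(-5609, 218232), Rational(-1037628, 7)) = Rational(-32349096137, 218232)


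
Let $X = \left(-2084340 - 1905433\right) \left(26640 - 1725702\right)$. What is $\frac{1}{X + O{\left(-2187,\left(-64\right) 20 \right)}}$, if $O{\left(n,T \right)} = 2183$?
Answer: $\frac{1}{6778871695109} \approx 1.4752 \cdot 10^{-13}$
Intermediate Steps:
$X = 6778871692926$ ($X = \left(-3989773\right) \left(-1699062\right) = 6778871692926$)
$\frac{1}{X + O{\left(-2187,\left(-64\right) 20 \right)}} = \frac{1}{6778871692926 + 2183} = \frac{1}{6778871695109}$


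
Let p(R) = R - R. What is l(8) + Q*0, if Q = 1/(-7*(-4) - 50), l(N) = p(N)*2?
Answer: 0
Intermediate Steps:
p(R) = 0
l(N) = 0 (l(N) = 0*2 = 0)
Q = -1/22 (Q = 1/(28 - 50) = 1/(-22) = -1/22 ≈ -0.045455)
l(8) + Q*0 = 0 - 1/22*0 = 0 + 0 = 0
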